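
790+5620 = 6410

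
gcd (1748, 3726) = 46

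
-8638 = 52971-61609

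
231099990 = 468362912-237262922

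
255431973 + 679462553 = 934894526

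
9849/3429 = 2 + 997/1143 ≈ 2.87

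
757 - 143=614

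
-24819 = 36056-60875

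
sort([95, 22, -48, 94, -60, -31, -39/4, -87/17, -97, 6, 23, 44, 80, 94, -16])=[-97, -60, -48, -31, -16, -39/4, -87/17, 6, 22, 23, 44, 80, 94, 94, 95]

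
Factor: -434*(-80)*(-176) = -1*2^9*5^1*7^1*11^1*31^1 = -6110720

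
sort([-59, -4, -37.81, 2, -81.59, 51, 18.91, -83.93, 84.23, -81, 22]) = [-83.93, -81.59, -81, -59, -37.81, -4, 2, 18.91, 22, 51, 84.23]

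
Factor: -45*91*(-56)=2^3*3^2*5^1*7^2*13^1=229320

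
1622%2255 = 1622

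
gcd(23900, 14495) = 5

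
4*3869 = 15476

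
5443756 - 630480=4813276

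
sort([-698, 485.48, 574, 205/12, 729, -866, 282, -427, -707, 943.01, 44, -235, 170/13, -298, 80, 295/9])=[-866, -707, -698, -427, -298, -235, 170/13, 205/12, 295/9, 44, 80, 282, 485.48, 574, 729, 943.01]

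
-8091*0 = 0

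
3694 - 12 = 3682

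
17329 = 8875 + 8454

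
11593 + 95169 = 106762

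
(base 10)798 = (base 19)240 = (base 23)1bg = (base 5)11143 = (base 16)31e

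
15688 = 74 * 212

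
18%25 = 18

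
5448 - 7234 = -1786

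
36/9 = 4 = 4.00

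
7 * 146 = 1022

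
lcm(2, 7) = 14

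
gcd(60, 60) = 60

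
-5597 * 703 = -3934691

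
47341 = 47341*1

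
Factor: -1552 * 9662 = -1 * 2^5 * 97^1 * 4831^1 = -14995424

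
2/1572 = 1/786≈0.00127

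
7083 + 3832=10915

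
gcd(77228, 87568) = 4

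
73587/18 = 24529/6 ≈ 4088.17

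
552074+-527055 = 25019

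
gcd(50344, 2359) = 7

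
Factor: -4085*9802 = -1*2^1*5^1*13^2*19^1*29^1*43^1 = -40041170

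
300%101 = 98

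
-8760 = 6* (-1460)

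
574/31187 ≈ 0.0184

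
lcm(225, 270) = 1350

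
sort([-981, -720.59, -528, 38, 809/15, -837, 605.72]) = [-981, -837, -720.59, -528, 38, 809/15, 605.72]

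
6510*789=5136390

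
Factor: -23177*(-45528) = 2^3*3^1*7^3*11^1*43^1*271^1 = 1055202456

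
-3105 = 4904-8009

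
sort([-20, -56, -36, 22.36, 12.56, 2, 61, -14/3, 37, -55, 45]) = [-56, -55, -36, -20, -14/3, 2, 12.56, 22.36, 37, 45, 61]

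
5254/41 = 128 + 6/41 ≈ 128.15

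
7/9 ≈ 0.778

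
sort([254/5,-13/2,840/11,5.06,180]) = [-13/2,5.06,254/5,840/11,180]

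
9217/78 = 709/6 ≈ 118.17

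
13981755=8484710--5497045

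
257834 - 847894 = -590060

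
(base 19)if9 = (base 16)1a88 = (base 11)5115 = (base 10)6792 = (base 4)1222020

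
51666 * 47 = 2428302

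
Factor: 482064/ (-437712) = -1 * 11^1 * 83^1 * 829^ (-1) = -913/829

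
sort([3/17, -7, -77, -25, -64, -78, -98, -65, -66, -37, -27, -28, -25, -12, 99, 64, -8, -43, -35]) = [-98, -78, -77, -66, -65, -64, -43, -37, -35, -28, -27, -25, -25, -12, -8, -7, 3/17, 64, 99]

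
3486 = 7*498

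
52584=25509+27075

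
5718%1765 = 423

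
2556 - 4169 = -1613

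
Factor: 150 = 2^1*3^1*5^2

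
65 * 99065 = 6439225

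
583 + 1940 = 2523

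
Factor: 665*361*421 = 5^1*7^1*19^3*421^1 = 101067365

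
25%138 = 25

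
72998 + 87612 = 160610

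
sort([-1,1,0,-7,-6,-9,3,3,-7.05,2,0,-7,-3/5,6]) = [-9,-7.05,-7,-7,-6,-1,-3/5,0,0,1,2,3,3,6]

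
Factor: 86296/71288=19^ (-1)*23^1=23/19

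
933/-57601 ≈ -0.0162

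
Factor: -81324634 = -1*2^1*17^1*311^1*7691^1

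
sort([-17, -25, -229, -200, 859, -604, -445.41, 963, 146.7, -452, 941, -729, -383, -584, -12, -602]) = [-729, -604, -602, -584, -452, -445.41, -383, -229, -200, -25, -17, -12, 146.7, 859, 941, 963]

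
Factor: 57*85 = 3^1*5^1*17^1*19^1 = 4845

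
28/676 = 7/169 ≈ 0.0414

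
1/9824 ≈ 0.000102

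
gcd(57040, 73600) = 1840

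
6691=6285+406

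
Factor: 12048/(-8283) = -1 * 2^4 * 11^(-1) = -16/11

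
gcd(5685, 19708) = 379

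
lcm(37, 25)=925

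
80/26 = 40/13 ≈ 3.08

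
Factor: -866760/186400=-1*2^ (-2)*3^1*5^ (-1)*31^1=-93/20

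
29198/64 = 456 + 7/32 ≈ 456.22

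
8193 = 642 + 7551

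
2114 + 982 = 3096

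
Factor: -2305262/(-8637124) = 2^(-1)*1152631^1*2159281^(-1) = 1152631/4318562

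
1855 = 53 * 35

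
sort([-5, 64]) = [-5, 64]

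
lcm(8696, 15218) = 60872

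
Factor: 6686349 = 3^1*2228783^1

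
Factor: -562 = -1 * 2^1 * 281^1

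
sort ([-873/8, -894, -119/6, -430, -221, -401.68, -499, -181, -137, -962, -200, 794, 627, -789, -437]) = [-962, -894, -789, -499, -437, -430, -401.68, -221, -200, -181, -137, -873/8, -119/6, 627, 794]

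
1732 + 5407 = 7139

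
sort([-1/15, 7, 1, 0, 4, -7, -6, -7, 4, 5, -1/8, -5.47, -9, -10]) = [-10, -9, -7, -7, -6, -5.47, -1/8, -1/15, 0, 1, 4, 4, 5, 7]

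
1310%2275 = 1310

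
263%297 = 263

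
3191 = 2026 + 1165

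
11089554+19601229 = 30690783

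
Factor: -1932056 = -1*2^3*7^1*34501^1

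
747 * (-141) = -105327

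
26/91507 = 2/7039 ≈ 0.000284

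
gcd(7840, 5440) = 160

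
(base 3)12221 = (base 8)240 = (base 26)64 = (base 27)5p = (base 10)160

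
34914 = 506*69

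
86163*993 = 85559859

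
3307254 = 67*49362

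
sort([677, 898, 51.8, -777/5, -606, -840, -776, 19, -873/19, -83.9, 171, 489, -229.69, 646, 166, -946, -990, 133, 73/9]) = [-990, -946, -840, -776, -606, -229.69, -777/5, -83.9, -873/19, 73/9, 19, 51.8, 133, 166, 171, 489, 646, 677, 898]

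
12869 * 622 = 8004518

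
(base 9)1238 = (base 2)1110011110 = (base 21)222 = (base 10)926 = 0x39e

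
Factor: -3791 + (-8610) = -1 * 12401^1 = -12401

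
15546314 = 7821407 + 7724907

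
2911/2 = 1455 + 1/2 = 1455.50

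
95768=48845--46923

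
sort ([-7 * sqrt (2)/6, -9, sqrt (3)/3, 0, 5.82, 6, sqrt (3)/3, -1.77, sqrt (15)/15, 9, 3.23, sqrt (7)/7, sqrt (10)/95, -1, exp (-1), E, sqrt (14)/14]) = [-9, -1.77, -7 * sqrt (2)/6, -1, 0, sqrt (10)/95, sqrt (15)/15, sqrt (14)/14, exp (-1), sqrt (7)/7, sqrt (3)/3, sqrt (3)/3, E, 3.23, 5.82, 6, 9]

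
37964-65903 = -27939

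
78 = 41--37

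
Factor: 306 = 2^1*3^2*17^1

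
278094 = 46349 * 6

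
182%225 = 182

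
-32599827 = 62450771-95050598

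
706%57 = 22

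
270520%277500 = 270520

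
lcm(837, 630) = 58590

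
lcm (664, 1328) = 1328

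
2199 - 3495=-1296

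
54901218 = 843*65126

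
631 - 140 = 491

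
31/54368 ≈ 0.000570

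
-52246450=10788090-63034540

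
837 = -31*(-27) 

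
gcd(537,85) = 1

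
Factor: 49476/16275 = 2^2*5^(-2)*19^1 = 76/25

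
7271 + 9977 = 17248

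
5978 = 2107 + 3871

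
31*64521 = 2000151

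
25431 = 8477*3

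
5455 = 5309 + 146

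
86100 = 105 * 820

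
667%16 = 11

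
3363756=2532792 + 830964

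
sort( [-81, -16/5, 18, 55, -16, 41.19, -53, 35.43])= [-81, -53, -16, -16/5, 18, 35.43, 41.19, 55]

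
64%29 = 6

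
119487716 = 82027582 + 37460134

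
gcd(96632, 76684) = 4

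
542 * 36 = 19512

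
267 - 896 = -629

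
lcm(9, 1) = 9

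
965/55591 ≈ 0.0174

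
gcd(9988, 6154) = 2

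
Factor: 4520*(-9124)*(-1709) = 2^5*5^1*113^1*1709^1*2281^1 = 70479980320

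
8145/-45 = -181 = -181.00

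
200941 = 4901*41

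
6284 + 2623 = 8907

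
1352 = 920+432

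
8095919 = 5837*1387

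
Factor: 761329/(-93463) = -1*31^1*41^1*599^1*93463^(-1)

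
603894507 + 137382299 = 741276806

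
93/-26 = -3 - 15/26≈-3.58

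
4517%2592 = 1925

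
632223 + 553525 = 1185748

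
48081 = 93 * 517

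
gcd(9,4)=1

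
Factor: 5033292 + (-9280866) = -1*2^1*3^1*707929^1 = -4247574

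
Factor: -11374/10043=-1*2^1*47^1*83^(-1)=-94/83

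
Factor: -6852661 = -1 * 6852661^1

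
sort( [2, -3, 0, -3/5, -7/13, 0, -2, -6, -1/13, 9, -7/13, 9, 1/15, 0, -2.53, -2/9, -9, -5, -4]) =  [-9, -6, -5, -4, -3, -2.53, -2, -3/5, -7/13, -7/13, -2/9, -1/13, 0, 0, 0, 1/15, 2, 9, 9]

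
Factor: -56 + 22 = -1*2^1*17^1 = -34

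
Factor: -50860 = -1*2^2*5^1*2543^1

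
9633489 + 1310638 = 10944127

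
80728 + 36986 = 117714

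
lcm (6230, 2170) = 193130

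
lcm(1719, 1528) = 13752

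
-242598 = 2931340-3173938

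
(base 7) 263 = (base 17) 87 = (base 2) 10001111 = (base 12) bb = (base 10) 143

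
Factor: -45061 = -1*45061^1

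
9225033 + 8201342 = 17426375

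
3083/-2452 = -1 - 631/2452 ≈ -1.26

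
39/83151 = 13/27717≈0.000469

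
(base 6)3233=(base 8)1345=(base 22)1bf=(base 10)741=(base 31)ns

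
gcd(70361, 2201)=71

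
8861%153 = 140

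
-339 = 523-862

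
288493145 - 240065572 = 48427573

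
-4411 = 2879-7290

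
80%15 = 5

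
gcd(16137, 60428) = 1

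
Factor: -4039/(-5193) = 3^(-2) * 7^1 = 7/9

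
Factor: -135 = -1*3^3*5^1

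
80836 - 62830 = 18006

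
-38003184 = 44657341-82660525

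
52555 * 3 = 157665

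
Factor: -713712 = -1 * 2^4 * 3^1 * 14869^1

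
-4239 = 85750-89989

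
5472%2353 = 766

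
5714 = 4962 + 752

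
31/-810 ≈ -0.0383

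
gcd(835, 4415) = 5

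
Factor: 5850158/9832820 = 2^(-1)*5^(-1)*257^(-1)*1913^(-1)*2925079^1 = 2925079/4916410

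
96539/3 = 32179 + 2/3 ≈ 32179.67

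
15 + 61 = 76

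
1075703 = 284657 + 791046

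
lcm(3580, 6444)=32220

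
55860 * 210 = 11730600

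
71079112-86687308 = -15608196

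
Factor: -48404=-1*2^2*12101^1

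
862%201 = 58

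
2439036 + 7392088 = 9831124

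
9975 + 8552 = 18527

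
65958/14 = 4711 + 2/7 ≈ 4711.29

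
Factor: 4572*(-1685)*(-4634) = 2^3*3^2*5^1*7^1*127^1*331^1*337^1 = 35699501880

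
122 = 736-614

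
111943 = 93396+18547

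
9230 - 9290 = -60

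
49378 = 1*49378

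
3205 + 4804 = 8009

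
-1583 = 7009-8592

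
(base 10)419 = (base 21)jk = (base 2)110100011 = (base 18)155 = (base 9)515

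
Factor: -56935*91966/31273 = -1*2^1*5^1*7^1*11^(-1)*59^1*193^1*2843^(-1)*6569^1 = -5236084210/31273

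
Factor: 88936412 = 2^2*1867^1*11909^1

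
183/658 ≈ 0.278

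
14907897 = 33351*447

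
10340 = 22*470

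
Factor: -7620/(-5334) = 2^1 * 5^1 * 7^(-1) = 10/7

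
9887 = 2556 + 7331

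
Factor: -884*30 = -1*2^3*3^1*5^1*13^1*17^1 = -26520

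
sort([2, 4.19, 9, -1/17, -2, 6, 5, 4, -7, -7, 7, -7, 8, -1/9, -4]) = [-7, -7, -7, -4, -2, -1/9, -1/17, 2, 4, 4.19, 5, 6, 7, 8, 9]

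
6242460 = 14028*445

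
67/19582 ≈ 0.00342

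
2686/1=2686=2686.00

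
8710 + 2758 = 11468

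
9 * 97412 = 876708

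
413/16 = 25+13/16 ≈ 25.81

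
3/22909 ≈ 0.000131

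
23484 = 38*618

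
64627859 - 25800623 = 38827236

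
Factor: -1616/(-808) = 2^1 = 2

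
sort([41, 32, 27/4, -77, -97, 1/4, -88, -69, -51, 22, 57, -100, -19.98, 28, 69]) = [-100, -97, -88, -77, -69, -51, -19.98, 1/4, 27/4, 22, 28, 32, 41, 57, 69]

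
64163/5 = 12832+3/5 = 12832.60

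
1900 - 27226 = -25326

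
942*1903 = 1792626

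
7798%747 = 328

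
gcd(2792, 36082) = 2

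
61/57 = 1 + 4/57 ≈ 1.07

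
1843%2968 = 1843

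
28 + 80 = 108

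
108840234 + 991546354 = 1100386588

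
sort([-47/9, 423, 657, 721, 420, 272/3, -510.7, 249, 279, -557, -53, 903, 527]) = [-557, -510.7, -53, -47/9, 272/3, 249, 279, 420, 423, 527, 657, 721, 903]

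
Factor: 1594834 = 2^1*797417^1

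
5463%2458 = 547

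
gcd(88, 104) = 8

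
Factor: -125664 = -1*2^5*3^1*7^1*11^1*17^1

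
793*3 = 2379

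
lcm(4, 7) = 28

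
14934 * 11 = 164274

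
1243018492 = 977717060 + 265301432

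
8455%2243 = 1726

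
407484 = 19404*21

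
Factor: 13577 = 13577^1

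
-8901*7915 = -70451415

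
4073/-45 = -90-23/45 ≈ -90.51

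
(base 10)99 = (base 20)4j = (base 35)2t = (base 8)143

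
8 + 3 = 11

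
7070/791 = 1010/113 ≈ 8.94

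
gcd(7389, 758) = 1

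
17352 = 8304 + 9048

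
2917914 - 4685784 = -1767870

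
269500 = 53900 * 5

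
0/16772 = 0 = 0.00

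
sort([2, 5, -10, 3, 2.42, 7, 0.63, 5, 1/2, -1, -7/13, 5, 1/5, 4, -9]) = [-10, -9, -1, -7/13, 1/5, 1/2, 0.63, 2, 2.42, 3, 4, 5, 5, 5, 7]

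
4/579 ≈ 0.00691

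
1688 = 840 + 848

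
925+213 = 1138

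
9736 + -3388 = 6348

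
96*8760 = 840960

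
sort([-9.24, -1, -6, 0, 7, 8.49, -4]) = [-9.24, -6, -4, -1, 0, 7, 8.49]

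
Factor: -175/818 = -1*2^(-1)*5^2*7^1*409^(-1)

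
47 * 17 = 799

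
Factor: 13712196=2^2 * 3^1 * 547^1 * 2089^1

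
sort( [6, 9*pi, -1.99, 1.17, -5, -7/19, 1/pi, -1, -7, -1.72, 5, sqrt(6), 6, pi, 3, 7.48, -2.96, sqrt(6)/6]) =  [-7, -5, -2.96, -1.99, -1.72, -1, -7/19, 1/pi, sqrt(6)/6, 1.17, sqrt(6), 3, pi, 5, 6, 6, 7.48, 9*pi]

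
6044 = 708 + 5336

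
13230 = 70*189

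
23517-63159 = -39642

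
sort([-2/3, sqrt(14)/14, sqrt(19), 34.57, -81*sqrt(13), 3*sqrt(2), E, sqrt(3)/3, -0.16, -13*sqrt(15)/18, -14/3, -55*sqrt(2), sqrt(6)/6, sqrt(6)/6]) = [-81*sqrt(13), -55*sqrt(2), -14/3, -13*sqrt(15)/18, -2/3, -0.16, sqrt(14)/14, sqrt(6)/6, sqrt(6)/6, sqrt(3)/3, E, 3*sqrt(2), sqrt(19), 34.57]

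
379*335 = 126965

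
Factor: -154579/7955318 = -1*2^(-1)*7^(-1)*154579^1*568237^(-1)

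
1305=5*261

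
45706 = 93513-47807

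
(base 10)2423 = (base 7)10031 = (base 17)869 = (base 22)503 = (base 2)100101110111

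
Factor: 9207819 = 3^2*29^1*35279^1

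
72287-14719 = 57568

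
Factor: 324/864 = 2^(-3)*3^1 = 3/8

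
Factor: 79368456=2^3*3^1*41^1*79^1*1021^1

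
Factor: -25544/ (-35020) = 2^1*5^ (-1)*17^ (-1)*31^1 = 62/85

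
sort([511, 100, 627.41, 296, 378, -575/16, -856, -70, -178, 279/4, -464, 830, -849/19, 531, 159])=[-856, -464, -178, -70, -849/19, -575/16, 279/4, 100, 159, 296, 378, 511, 531, 627.41, 830]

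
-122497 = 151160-273657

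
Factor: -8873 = -1 * 19^1 * 467^1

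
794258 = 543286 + 250972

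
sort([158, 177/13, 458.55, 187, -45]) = [-45, 177/13, 158, 187, 458.55]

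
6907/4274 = 1 + 2633/4274≈1.62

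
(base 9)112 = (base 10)92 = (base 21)48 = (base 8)134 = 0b1011100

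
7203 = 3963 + 3240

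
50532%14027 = 8451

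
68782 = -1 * (-68782)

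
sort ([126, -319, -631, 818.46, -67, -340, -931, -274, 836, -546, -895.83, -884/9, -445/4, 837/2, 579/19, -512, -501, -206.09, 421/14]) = [-931, -895.83, -631, -546, -512, -501, -340, -319, -274, -206.09, -445/4, -884/9, -67, 421/14, 579/19, 126, 837/2, 818.46, 836]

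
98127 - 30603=67524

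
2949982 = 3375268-425286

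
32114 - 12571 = 19543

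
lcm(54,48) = 432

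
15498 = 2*7749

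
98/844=49/422 ≈ 0.116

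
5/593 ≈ 0.00843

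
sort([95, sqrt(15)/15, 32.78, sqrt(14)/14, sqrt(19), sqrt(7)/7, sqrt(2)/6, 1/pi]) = [sqrt(2)/6, sqrt(15)/15, sqrt(14)/14, 1/pi, sqrt(7)/7, sqrt(19), 32.78, 95]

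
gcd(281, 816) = 1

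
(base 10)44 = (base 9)48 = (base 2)101100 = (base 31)1d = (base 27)1h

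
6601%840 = 721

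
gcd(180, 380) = 20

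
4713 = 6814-2101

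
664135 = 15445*43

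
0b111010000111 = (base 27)52k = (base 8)7207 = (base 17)ced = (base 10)3719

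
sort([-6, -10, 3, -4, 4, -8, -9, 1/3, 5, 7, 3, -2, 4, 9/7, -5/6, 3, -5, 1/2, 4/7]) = [-10, -9, -8, -6, -5, -4, -2, -5/6, 1/3, 1/2, 4/7, 9/7, 3, 3, 3, 4, 4, 5, 7]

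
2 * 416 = 832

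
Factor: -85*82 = -1*2^1*5^1*17^1*41^1 = -6970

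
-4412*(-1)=4412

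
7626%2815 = 1996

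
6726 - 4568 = 2158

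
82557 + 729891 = 812448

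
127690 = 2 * 63845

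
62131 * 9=559179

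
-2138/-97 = 22 + 4/97 ≈ 22.04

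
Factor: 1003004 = 2^2 * 250751^1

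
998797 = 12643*79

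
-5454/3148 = -2727/1574 ≈ -1.73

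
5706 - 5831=-125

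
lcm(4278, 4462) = 414966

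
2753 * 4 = 11012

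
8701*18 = 156618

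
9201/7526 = 1+1675/7526 ≈ 1.22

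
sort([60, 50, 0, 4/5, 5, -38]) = [-38, 0, 4/5, 5, 50, 60]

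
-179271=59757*(-3)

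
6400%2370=1660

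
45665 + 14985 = 60650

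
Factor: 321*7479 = 3^4*107^1*277^1 = 2400759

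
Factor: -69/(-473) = 3^1 * 11^(-1) * 23^1 * 43^(-1)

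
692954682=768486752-75532070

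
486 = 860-374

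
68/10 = 6+4/5 = 6.80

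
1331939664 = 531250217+800689447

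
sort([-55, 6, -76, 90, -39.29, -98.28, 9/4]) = [-98.28, -76, -55, -39.29, 9/4, 6, 90]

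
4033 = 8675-4642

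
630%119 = 35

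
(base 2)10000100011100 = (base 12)4aa4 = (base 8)20434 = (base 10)8476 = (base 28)amk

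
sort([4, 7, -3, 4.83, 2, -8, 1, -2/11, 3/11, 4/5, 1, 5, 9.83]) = [-8, -3, -2/11, 3/11, 4/5, 1, 1, 2, 4, 4.83, 5, 7, 9.83]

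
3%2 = 1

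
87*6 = 522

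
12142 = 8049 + 4093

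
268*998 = 267464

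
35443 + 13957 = 49400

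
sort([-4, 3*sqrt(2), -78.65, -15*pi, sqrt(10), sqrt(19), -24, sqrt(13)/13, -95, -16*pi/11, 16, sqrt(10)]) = [-95, -78.65, -15*pi, -24, -16*pi/11, -4, sqrt(13)/13, sqrt(10), sqrt(10), 3*sqrt(2), sqrt(19), 16]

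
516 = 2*258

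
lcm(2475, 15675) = 47025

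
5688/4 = 1422 = 1422.00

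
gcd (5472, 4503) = 57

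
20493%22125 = 20493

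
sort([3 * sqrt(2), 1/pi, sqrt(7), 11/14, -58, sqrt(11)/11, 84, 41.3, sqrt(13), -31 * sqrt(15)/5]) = [-58, -31 * sqrt(15)/5, sqrt(11)/11, 1/pi, 11/14, sqrt(7), sqrt(13), 3 * sqrt(2), 41.3, 84]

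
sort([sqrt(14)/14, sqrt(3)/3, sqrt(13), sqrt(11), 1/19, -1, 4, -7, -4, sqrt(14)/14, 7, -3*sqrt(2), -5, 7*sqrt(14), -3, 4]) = [-7, -5, -3*sqrt(2), -4, -3, -1, 1/19, sqrt(14)/14, sqrt(14)/14, sqrt(3)/3, sqrt(11), sqrt(13), 4, 4, 7, 7*sqrt(14)]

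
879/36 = 24 + 5/12 ≈ 24.42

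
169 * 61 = 10309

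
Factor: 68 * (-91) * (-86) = 2^3 * 7^1 * 13^1 * 17^1 * 43^1 = 532168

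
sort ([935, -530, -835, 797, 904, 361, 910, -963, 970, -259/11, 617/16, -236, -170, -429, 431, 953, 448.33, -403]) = [-963, -835, -530, -429, -403, -236, -170, -259/11, 617/16, 361, 431, 448.33, 797, 904, 910, 935, 953, 970]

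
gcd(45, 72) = 9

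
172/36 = 43/9 ≈ 4.78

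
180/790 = 18/79 ≈ 0.228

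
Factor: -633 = -1 * 3^1 * 211^1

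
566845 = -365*(-1553)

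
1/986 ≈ 0.00101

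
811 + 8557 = 9368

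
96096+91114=187210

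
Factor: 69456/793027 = 2^4 * 3^1 * 229^(-1) * 1447^1 * 3463^(-1) 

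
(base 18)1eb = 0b1001001011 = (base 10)587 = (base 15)292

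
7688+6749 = 14437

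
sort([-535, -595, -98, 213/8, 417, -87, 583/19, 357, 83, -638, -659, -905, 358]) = [-905, -659, -638, -595, -535, -98, -87, 213/8, 583/19, 83, 357, 358, 417]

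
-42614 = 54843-97457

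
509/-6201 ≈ -0.0821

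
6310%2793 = 724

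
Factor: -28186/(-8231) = 2^1*17^1*829^1*8231^(-1)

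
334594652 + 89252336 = 423846988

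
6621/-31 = -213 - 18/31 ≈ -213.58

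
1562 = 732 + 830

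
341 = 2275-1934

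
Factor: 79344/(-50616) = -1*2^1*29^1*37^(-1) = -58/37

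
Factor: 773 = 773^1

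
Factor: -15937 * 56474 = -1 * 2^1 * 11^1 * 17^1 * 151^1 * 15937^1 = -900026138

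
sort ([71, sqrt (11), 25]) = [sqrt (11), 25, 71]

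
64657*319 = 20625583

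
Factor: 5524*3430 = 2^3*5^1*7^3*1381^1 = 18947320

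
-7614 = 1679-9293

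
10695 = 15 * 713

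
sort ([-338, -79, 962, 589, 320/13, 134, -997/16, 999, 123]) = [-338, -79, -997/16, 320/13, 123, 134, 589, 962, 999]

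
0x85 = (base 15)8d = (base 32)45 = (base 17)7e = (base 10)133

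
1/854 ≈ 0.00117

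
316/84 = 79/21 ≈ 3.76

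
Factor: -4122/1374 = -1 * 3^1 = -3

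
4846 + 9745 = 14591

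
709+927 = 1636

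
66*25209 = 1663794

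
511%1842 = 511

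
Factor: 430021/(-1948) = -1*2^(-2)*883^1 = -883/4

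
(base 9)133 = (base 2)1101111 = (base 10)111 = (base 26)47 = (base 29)3o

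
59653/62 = 962 + 9/62 ≈ 962.15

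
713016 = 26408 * 27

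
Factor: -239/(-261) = 3^(-2)*29^(-1)*239^1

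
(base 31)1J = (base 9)55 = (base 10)50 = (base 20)2A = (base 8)62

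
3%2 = 1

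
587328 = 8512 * 69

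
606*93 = 56358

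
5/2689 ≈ 0.00186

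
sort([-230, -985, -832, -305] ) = [-985, -832, -305, -230] 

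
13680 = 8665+5015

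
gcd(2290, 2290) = 2290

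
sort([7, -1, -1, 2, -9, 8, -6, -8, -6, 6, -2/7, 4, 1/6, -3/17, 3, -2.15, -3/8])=[-9, -8, -6, -6, -2.15, -1, -1, -3/8, -2/7, -3/17, 1/6, 2, 3, 4, 6, 7, 8]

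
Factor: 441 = 3^2 * 7^2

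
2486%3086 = 2486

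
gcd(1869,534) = 267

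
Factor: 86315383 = 7^1*11^1*191^1*5869^1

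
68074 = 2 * 34037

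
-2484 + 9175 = 6691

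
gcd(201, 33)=3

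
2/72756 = 1/36378 ≈ 0.0000275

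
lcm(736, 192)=4416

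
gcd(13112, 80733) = 1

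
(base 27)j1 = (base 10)514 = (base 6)2214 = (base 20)15e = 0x202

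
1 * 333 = 333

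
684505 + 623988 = 1308493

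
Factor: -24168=-1 * 2^3 * 3^1 * 19^1 * 53^1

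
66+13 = 79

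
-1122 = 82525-83647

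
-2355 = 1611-3966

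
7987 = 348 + 7639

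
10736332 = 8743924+1992408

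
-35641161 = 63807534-99448695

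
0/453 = 0 = 0.00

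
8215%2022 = 127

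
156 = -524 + 680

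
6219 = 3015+3204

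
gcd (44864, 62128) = 16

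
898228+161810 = 1060038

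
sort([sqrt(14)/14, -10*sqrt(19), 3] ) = [-10*sqrt(19), sqrt(14)/14, 3] 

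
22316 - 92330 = -70014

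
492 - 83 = 409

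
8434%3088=2258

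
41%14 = 13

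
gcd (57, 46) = 1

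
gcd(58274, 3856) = 2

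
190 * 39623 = 7528370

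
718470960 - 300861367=417609593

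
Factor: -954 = -1 * 2^1 * 3^2 * 53^1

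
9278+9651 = 18929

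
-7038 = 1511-8549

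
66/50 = 1 + 8/25 = 1.32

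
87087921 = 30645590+56442331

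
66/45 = 22/15 ≈ 1.47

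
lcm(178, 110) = 9790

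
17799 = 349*51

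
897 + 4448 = 5345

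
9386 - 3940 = 5446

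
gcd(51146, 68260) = 2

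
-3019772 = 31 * (-97412)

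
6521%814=9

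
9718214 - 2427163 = 7291051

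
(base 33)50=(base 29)5k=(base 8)245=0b10100101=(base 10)165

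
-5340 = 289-5629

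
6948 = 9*772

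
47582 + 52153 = 99735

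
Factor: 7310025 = 3^2*5^2*53^1*613^1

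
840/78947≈0.0106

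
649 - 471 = 178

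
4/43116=1/10779 ≈ 0.0000928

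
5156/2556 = 2 + 11/639 ≈ 2.02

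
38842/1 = 38842 = 38842.00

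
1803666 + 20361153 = 22164819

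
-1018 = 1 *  (-1018)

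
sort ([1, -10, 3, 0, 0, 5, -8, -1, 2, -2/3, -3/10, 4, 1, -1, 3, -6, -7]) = [-10, -8, -7, -6, -1, -1, -2/3, -3/10, 0, 0, 1, 1, 2, 3, 3, 4, 5]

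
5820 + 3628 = 9448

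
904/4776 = 113/597 ≈ 0.189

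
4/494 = 2/247 ≈ 0.00810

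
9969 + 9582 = 19551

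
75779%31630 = 12519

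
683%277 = 129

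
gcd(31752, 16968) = 168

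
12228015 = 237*51595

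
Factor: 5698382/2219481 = 2^1 * 3^(-4) * 11^(-1) * 47^(-1) * 53^(-1) * 1531^1 * 1861^1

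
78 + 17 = 95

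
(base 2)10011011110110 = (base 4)2123312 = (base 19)18bi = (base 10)9974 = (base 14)38c6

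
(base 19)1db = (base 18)1g7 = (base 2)1001101011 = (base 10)619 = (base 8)1153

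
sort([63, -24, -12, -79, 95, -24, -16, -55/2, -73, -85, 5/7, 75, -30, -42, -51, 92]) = [-85, -79, -73, -51, -42, -30, -55/2, -24, -24, -16, -12, 5/7, 63, 75, 92, 95]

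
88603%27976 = 4675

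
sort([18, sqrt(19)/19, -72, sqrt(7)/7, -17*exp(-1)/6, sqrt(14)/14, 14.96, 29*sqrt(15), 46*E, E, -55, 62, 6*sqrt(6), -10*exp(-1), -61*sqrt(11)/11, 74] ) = [-72, -55, -61*sqrt(11)/11, -10*exp(-1), -17*exp(-1)/6, sqrt(19)/19, sqrt(14)/14, sqrt(7)/7, E, 6*sqrt(6), 14.96, 18, 62, 74, 29*sqrt(15), 46*E] 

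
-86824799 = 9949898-96774697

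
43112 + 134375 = 177487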